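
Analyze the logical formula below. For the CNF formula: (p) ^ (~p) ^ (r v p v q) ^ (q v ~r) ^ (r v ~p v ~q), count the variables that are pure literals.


Check each variable for pure literal status:
p: mixed (not pure)
q: mixed (not pure)
r: mixed (not pure)
Pure literal count = 0

0


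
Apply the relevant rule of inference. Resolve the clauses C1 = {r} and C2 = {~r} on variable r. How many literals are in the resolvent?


Remove r from C1 and ~r from C2.
C1 remainder: {}
C2 remainder: {}
Union (resolvent): {} (empty clause)
Resolvent has 0 literal(s).

0


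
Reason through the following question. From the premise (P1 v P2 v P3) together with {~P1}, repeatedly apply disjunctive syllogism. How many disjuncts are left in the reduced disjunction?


Original disjuncts (3): P1, P2, P3
Negated (eliminate): ~P1
Remaining disjuncts: P2, P3
Count = 3 - 1 = 2

2


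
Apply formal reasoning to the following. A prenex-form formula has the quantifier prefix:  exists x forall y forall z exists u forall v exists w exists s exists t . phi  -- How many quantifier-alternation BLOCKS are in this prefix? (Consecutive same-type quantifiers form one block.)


Quantifier-type sequence: E A A E A E E E  (A=forall, E=exists)
Group into maximal same-type runs:
  Ex1 | Ax2 | Ex1 | Ax1 | Ex3
Number of blocks = 5

5


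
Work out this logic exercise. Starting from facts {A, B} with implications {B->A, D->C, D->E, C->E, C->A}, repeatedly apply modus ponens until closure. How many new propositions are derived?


Initial facts: {A, B}
Apply modus ponens to closure:
  (no implication fires)
Final known: {A, B}
New propositions: {(none)}
Count = 0

0


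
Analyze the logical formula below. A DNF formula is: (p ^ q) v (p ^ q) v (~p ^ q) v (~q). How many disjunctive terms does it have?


A DNF formula is a disjunction of terms (conjunctions).
Terms are separated by v.
Counting the disjuncts: 4 terms.

4


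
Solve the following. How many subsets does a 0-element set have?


The power set of a set with n elements has 2^n elements.
|P(S)| = 2^0 = 1

1


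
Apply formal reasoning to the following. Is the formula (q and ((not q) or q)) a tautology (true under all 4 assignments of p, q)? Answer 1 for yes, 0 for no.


Check all 4 assignments:
p=0, q=0: 0
p=0, q=1: 1
p=1, q=0: 0
p=1, q=1: 1
Satisfying count = 2/4.
Tautology iff count = 4: no.

0


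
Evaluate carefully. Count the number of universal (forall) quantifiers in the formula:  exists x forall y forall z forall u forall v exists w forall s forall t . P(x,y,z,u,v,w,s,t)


Quantifier prefix: exists x forall y forall z forall u forall v exists w forall s forall t
Mark each quantifier type:
  E U U U U E U U
Universal count = 6, Existential count = 2
Asked for universal (forall) quantifiers: 6

6


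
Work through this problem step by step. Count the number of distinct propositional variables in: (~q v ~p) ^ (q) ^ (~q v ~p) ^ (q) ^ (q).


Identify each variable that appears in the formula.
Variables found: p, q
Count = 2

2


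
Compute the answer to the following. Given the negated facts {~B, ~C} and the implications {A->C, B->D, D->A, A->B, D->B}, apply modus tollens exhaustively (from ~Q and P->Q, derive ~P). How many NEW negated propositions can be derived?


Initial negated facts: {~B, ~C}
Apply modus tollens to closure:
  ~C and A->C  =>  ~A
  ~A and D->A  =>  ~D
Final negated: {~A, ~B, ~C, ~D}
New negations: {~A, ~D}
Count = 2

2


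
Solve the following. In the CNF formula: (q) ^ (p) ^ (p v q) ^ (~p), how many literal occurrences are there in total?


Counting literals in each clause:
Clause 1: 1 literal(s)
Clause 2: 1 literal(s)
Clause 3: 2 literal(s)
Clause 4: 1 literal(s)
Total = 5

5


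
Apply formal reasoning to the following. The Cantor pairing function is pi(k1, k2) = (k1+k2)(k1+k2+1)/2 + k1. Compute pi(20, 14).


k1 + k2 = 34
(k1+k2)(k1+k2+1)/2 = 34 * 35 / 2 = 595
pi = 595 + 20 = 615

615


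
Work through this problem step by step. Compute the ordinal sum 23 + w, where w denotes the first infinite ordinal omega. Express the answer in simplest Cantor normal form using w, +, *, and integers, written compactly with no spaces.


Compute 23 + w.
Ordinal + is associative but NOT commutative; for finite n>0, n + w = w but w + n stays w+n.
Any finite left addend is absorbed by w on the right: 23 + w = w.
Result = w

w


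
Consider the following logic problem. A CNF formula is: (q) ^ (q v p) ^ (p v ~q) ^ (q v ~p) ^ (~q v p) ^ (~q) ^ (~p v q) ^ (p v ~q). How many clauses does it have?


A CNF formula is a conjunction of clauses.
Clauses are separated by ^.
Counting the conjuncts: 8 clauses.

8


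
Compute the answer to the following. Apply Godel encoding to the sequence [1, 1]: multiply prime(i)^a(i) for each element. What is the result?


Encode each element as an exponent of the corresponding prime:
  2^1 = 2
  3^1 = 3
Product = 2 * 3 = 6

6


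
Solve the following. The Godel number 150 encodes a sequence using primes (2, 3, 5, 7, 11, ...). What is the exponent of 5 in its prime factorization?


Factorize 150 by dividing by 5 repeatedly.
Division steps: 5 divides 150 exactly 2 time(s).
Exponent of 5 = 2

2


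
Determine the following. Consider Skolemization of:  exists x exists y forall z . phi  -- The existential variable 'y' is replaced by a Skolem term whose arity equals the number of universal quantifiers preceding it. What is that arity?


Quantifier prefix: exists x exists y forall z
'y' is existentially quantified at position 2.
No universal quantifiers precede it.
Skolem function arity = 0 (a Skolem constant)

0


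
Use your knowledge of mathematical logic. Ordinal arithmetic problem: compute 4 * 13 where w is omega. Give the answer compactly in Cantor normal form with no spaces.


Compute 4 * 13.
Ordinal * is associative and left-distributive over +, but NOT commutative; for finite n>1, n*w = w but w*n stays w*n.
Both finite; ordinal * agrees with natural *: 4 * 13 = 52.
Result = 52

52


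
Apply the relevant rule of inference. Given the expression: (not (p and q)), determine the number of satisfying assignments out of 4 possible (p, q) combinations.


Check all 4 assignments:
p=0, q=0: 1
p=0, q=1: 1
p=1, q=0: 1
p=1, q=1: 0
Count of True = 3

3


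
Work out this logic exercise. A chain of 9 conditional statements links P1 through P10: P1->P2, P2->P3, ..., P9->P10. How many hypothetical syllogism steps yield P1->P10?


With 9 implications in a chain connecting 10 propositions:
P1->P2, P2->P3, ..., P9->P10
Steps needed = (number of implications) - 1 = 9 - 1 = 8

8


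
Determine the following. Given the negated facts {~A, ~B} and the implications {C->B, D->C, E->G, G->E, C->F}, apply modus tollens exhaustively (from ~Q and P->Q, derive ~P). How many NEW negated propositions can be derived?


Initial negated facts: {~A, ~B}
Apply modus tollens to closure:
  ~B and C->B  =>  ~C
  ~C and D->C  =>  ~D
Final negated: {~A, ~B, ~C, ~D}
New negations: {~C, ~D}
Count = 2

2


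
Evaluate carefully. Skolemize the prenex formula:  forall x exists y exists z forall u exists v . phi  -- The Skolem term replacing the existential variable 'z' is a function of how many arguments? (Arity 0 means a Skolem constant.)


Quantifier prefix: forall x exists y exists z forall u exists v
'z' is existentially quantified at position 3.
Universal variables preceding it: x
Skolem function arity = 1

1


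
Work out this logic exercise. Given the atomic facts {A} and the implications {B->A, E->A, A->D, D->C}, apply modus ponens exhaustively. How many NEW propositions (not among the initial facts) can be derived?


Initial facts: {A}
Apply modus ponens to closure:
  A and A->D  =>  D
  D and D->C  =>  C
Final known: {A, C, D}
New propositions: {C, D}
Count = 2

2


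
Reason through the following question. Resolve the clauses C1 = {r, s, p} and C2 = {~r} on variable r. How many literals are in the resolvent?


Remove r from C1 and ~r from C2.
C1 remainder: {s, p}
C2 remainder: {}
Union (resolvent): {p, s}
Resolvent has 2 literal(s).

2


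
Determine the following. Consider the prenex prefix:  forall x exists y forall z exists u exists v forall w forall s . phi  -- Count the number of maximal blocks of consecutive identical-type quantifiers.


Quantifier-type sequence: A E A E E A A  (A=forall, E=exists)
Group into maximal same-type runs:
  Ax1 | Ex1 | Ax1 | Ex2 | Ax2
Number of blocks = 5

5


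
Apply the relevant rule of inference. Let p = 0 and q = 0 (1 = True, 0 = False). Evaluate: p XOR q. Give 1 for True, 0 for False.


p = 0, q = 0
Operation: p XOR q
Evaluate: 0 XOR 0 = 0

0


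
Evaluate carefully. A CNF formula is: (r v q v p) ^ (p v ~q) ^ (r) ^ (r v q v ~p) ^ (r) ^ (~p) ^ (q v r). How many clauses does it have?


A CNF formula is a conjunction of clauses.
Clauses are separated by ^.
Counting the conjuncts: 7 clauses.

7


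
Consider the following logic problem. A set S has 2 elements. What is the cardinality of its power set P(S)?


The power set of a set with n elements has 2^n elements.
|P(S)| = 2^2 = 4

4


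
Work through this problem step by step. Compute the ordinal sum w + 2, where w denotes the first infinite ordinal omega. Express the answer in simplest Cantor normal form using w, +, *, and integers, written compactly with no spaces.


Compute w + 2.
Ordinal + is associative but NOT commutative; for finite n>0, n + w = w but w + n stays w+n.
w + 2 is already in normal form (a successor ordinal beyond w).
Result = w+2

w+2


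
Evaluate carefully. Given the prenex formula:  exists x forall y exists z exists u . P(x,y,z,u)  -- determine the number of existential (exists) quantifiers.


Quantifier prefix: exists x forall y exists z exists u
Mark each quantifier type:
  E U E E
Universal count = 1, Existential count = 3
Asked for existential (exists) quantifiers: 3

3


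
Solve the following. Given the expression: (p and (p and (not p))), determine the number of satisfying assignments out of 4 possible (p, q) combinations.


Check all 4 assignments:
p=0, q=0: 0
p=0, q=1: 0
p=1, q=0: 0
p=1, q=1: 0
Count of True = 0

0


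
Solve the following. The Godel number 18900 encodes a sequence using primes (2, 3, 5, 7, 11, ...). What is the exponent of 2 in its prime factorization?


Factorize 18900 by dividing by 2 repeatedly.
Division steps: 2 divides 18900 exactly 2 time(s).
Exponent of 2 = 2

2


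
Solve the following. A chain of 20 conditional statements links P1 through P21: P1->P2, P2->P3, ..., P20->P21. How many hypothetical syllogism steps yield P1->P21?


With 20 implications in a chain connecting 21 propositions:
P1->P2, P2->P3, ..., P20->P21
Steps needed = (number of implications) - 1 = 20 - 1 = 19

19


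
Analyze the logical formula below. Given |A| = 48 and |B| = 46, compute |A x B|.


The Cartesian product A x B contains all ordered pairs (a, b).
|A x B| = |A| * |B| = 48 * 46 = 2208

2208


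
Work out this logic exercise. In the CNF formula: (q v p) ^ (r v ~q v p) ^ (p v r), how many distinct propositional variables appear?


Identify each variable that appears in the formula.
Variables found: p, q, r
Count = 3

3


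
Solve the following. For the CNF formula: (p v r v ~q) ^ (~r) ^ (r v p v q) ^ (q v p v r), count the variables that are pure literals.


Check each variable for pure literal status:
p: pure positive
q: mixed (not pure)
r: mixed (not pure)
Pure literal count = 1

1


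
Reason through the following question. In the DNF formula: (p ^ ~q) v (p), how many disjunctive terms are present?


A DNF formula is a disjunction of terms (conjunctions).
Terms are separated by v.
Counting the disjuncts: 2 terms.

2


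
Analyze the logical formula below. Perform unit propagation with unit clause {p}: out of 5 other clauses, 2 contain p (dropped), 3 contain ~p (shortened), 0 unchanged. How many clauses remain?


Satisfied (removed): 2
Shortened (remain): 3
Unchanged (remain): 0
Remaining = 3 + 0 = 3

3


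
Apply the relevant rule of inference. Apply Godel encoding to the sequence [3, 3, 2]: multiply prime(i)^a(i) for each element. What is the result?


Encode each element as an exponent of the corresponding prime:
  2^3 = 8
  3^3 = 27
  5^2 = 25
Product = 8 * 27 * 25 = 5400

5400


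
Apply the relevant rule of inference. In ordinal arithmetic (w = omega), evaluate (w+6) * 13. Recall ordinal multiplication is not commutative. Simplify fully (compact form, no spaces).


Compute (w+6) * 13.
Ordinal * is associative and left-distributive over +, but NOT commutative; for finite n>1, n*w = w but w*n stays w*n.
(w+6) * 13 = (w+6) repeated 13 times. Each intermediate +6 is absorbed by the following w; only the last survives: w*13+6.
Result = w*13+6

w*13+6


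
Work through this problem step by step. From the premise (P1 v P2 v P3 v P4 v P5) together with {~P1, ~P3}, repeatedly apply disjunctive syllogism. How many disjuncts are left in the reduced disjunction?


Original disjuncts (5): P1, P2, P3, P4, P5
Negated (eliminate): ~P1, ~P3
Remaining disjuncts: P2, P4, P5
Count = 5 - 2 = 3

3


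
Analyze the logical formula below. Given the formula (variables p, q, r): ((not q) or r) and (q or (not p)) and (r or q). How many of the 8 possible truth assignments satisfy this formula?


Evaluate all 8 assignments for p, q, r:
p=0, q=0, r=0: 0
p=0, q=0, r=1: 1
p=0, q=1, r=0: 0
p=0, q=1, r=1: 1
p=1, q=0, r=0: 0
p=1, q=0, r=1: 0
p=1, q=1, r=0: 0
p=1, q=1, r=1: 1
Satisfying count = 3

3


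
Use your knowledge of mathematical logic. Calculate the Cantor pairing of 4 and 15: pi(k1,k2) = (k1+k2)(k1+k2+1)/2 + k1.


k1 + k2 = 19
(k1+k2)(k1+k2+1)/2 = 19 * 20 / 2 = 190
pi = 190 + 4 = 194

194


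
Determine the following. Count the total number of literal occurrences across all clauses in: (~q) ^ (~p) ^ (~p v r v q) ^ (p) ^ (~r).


Counting literals in each clause:
Clause 1: 1 literal(s)
Clause 2: 1 literal(s)
Clause 3: 3 literal(s)
Clause 4: 1 literal(s)
Clause 5: 1 literal(s)
Total = 7

7


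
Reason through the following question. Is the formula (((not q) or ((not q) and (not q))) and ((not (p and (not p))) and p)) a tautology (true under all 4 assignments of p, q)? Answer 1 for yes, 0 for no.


Check all 4 assignments:
p=0, q=0: 0
p=0, q=1: 0
p=1, q=0: 1
p=1, q=1: 0
Satisfying count = 1/4.
Tautology iff count = 4: no.

0


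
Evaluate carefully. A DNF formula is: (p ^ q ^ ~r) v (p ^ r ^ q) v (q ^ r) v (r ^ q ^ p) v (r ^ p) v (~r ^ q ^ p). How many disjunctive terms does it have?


A DNF formula is a disjunction of terms (conjunctions).
Terms are separated by v.
Counting the disjuncts: 6 terms.

6


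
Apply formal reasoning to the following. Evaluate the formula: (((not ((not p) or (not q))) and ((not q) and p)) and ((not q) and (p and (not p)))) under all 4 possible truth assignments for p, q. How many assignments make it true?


Check all 4 assignments:
p=0, q=0: 0
p=0, q=1: 0
p=1, q=0: 0
p=1, q=1: 0
Count of True = 0

0


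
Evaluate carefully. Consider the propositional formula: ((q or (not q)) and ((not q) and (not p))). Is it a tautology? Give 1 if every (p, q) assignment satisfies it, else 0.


Check all 4 assignments:
p=0, q=0: 1
p=0, q=1: 0
p=1, q=0: 0
p=1, q=1: 0
Satisfying count = 1/4.
Tautology iff count = 4: no.

0


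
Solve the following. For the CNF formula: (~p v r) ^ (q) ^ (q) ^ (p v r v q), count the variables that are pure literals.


Check each variable for pure literal status:
p: mixed (not pure)
q: pure positive
r: pure positive
Pure literal count = 2

2


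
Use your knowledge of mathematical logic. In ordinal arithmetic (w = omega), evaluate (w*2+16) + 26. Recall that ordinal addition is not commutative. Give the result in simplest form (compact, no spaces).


Compute (w*2+16) + 26.
Ordinal + is associative but NOT commutative; for finite n>0, n + w = w but w + n stays w+n.
By associativity: (w*2+16) + 26 = w*2 + (16+26) = w*2+42.
Result = w*2+42

w*2+42


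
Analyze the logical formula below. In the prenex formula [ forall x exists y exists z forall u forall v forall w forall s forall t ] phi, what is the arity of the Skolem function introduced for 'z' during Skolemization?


Quantifier prefix: forall x exists y exists z forall u forall v forall w forall s forall t
'z' is existentially quantified at position 3.
Universal variables preceding it: x
Skolem function arity = 1

1


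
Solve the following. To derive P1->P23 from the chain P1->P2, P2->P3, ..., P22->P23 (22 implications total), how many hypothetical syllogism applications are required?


With 22 implications in a chain connecting 23 propositions:
P1->P2, P2->P3, ..., P22->P23
Steps needed = (number of implications) - 1 = 22 - 1 = 21

21


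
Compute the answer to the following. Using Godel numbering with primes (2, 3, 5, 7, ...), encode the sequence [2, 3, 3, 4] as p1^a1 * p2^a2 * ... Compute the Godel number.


Encode each element as an exponent of the corresponding prime:
  2^2 = 4
  3^3 = 27
  5^3 = 125
  7^4 = 2401
Product = 4 * 27 * 125 * 2401 = 32413500

32413500


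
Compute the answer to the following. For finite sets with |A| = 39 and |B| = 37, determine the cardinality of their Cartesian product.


The Cartesian product A x B contains all ordered pairs (a, b).
|A x B| = |A| * |B| = 39 * 37 = 1443

1443


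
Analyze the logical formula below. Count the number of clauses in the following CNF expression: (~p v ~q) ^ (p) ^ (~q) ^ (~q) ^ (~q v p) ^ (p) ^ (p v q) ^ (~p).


A CNF formula is a conjunction of clauses.
Clauses are separated by ^.
Counting the conjuncts: 8 clauses.

8


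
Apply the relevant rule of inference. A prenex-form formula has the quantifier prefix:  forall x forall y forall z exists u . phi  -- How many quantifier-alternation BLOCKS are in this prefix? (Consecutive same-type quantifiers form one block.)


Quantifier-type sequence: A A A E  (A=forall, E=exists)
Group into maximal same-type runs:
  Ax3 | Ex1
Number of blocks = 2

2


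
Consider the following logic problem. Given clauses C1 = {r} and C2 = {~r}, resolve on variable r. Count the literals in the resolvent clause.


Remove r from C1 and ~r from C2.
C1 remainder: {}
C2 remainder: {}
Union (resolvent): {} (empty clause)
Resolvent has 0 literal(s).

0


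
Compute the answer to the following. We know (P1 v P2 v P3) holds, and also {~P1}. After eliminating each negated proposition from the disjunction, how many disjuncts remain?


Original disjuncts (3): P1, P2, P3
Negated (eliminate): ~P1
Remaining disjuncts: P2, P3
Count = 3 - 1 = 2

2


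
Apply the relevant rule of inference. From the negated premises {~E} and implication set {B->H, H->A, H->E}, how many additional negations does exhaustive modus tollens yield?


Initial negated facts: {~E}
Apply modus tollens to closure:
  ~E and H->E  =>  ~H
  ~H and B->H  =>  ~B
Final negated: {~B, ~E, ~H}
New negations: {~B, ~H}
Count = 2

2


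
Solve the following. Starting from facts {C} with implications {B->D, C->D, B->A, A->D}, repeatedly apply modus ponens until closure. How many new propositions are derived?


Initial facts: {C}
Apply modus ponens to closure:
  C and C->D  =>  D
Final known: {C, D}
New propositions: {D}
Count = 1

1


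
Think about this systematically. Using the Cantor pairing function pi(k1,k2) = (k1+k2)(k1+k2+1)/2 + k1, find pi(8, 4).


k1 + k2 = 12
(k1+k2)(k1+k2+1)/2 = 12 * 13 / 2 = 78
pi = 78 + 8 = 86

86


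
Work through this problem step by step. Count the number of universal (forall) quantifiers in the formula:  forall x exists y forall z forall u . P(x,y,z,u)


Quantifier prefix: forall x exists y forall z forall u
Mark each quantifier type:
  U E U U
Universal count = 3, Existential count = 1
Asked for universal (forall) quantifiers: 3

3


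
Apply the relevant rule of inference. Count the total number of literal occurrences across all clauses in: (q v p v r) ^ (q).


Counting literals in each clause:
Clause 1: 3 literal(s)
Clause 2: 1 literal(s)
Total = 4

4


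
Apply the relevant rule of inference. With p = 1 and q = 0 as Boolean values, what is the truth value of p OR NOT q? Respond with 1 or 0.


p = 1, q = 0
Operation: p OR NOT q
Evaluate: 1 OR NOT 0 = 1

1


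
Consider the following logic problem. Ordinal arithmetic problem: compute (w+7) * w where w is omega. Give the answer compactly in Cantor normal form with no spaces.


Compute (w+7) * w.
Ordinal * is associative and left-distributive over +, but NOT commutative; for finite n>1, n*w = w but w*n stays w*n.
(w+7) * w = sup{(w+7)*k : k<w} = sup{w*k+7} = w^2 (the +7 tail is absorbed in the limit).
Result = w^2

w^2


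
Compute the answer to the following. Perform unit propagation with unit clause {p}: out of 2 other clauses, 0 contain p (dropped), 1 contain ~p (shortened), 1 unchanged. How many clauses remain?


Satisfied (removed): 0
Shortened (remain): 1
Unchanged (remain): 1
Remaining = 1 + 1 = 2

2


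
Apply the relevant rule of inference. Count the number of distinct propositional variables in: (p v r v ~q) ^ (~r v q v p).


Identify each variable that appears in the formula.
Variables found: p, q, r
Count = 3

3


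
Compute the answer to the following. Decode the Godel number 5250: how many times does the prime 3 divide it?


Factorize 5250 by dividing by 3 repeatedly.
Division steps: 3 divides 5250 exactly 1 time(s).
Exponent of 3 = 1

1


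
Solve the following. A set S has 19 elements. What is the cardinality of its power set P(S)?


The power set of a set with n elements has 2^n elements.
|P(S)| = 2^19 = 524288

524288


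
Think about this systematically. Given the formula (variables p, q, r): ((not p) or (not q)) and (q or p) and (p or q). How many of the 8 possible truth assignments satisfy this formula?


Evaluate all 8 assignments for p, q, r:
p=0, q=0, r=0: 0
p=0, q=0, r=1: 0
p=0, q=1, r=0: 1
p=0, q=1, r=1: 1
p=1, q=0, r=0: 1
p=1, q=0, r=1: 1
p=1, q=1, r=0: 0
p=1, q=1, r=1: 0
Satisfying count = 4

4


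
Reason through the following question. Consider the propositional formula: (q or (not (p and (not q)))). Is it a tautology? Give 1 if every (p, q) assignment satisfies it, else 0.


Check all 4 assignments:
p=0, q=0: 1
p=0, q=1: 1
p=1, q=0: 0
p=1, q=1: 1
Satisfying count = 3/4.
Tautology iff count = 4: no.

0


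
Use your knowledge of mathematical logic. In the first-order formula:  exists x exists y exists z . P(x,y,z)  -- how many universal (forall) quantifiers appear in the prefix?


Quantifier prefix: exists x exists y exists z
Mark each quantifier type:
  E E E
Universal count = 0, Existential count = 3
Asked for universal (forall) quantifiers: 0

0


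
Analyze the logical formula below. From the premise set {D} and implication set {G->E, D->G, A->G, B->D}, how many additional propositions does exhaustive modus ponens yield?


Initial facts: {D}
Apply modus ponens to closure:
  D and D->G  =>  G
  G and G->E  =>  E
Final known: {D, E, G}
New propositions: {E, G}
Count = 2

2


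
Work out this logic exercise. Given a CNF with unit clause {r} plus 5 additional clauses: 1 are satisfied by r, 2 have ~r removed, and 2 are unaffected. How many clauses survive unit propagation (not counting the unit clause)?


Satisfied (removed): 1
Shortened (remain): 2
Unchanged (remain): 2
Remaining = 2 + 2 = 4

4


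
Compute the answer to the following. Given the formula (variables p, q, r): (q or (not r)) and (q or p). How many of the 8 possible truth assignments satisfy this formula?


Evaluate all 8 assignments for p, q, r:
p=0, q=0, r=0: 0
p=0, q=0, r=1: 0
p=0, q=1, r=0: 1
p=0, q=1, r=1: 1
p=1, q=0, r=0: 1
p=1, q=0, r=1: 0
p=1, q=1, r=0: 1
p=1, q=1, r=1: 1
Satisfying count = 5

5


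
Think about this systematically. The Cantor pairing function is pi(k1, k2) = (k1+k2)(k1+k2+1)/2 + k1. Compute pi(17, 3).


k1 + k2 = 20
(k1+k2)(k1+k2+1)/2 = 20 * 21 / 2 = 210
pi = 210 + 17 = 227

227


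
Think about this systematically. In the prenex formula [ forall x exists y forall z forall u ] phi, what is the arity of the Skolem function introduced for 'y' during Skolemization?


Quantifier prefix: forall x exists y forall z forall u
'y' is existentially quantified at position 2.
Universal variables preceding it: x
Skolem function arity = 1

1


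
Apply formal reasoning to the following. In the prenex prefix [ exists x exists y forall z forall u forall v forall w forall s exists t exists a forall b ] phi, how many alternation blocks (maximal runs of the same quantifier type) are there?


Quantifier-type sequence: E E A A A A A E E A  (A=forall, E=exists)
Group into maximal same-type runs:
  Ex2 | Ax5 | Ex2 | Ax1
Number of blocks = 4

4


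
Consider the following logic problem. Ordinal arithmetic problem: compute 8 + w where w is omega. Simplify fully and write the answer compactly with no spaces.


Compute 8 + w.
Ordinal + is associative but NOT commutative; for finite n>0, n + w = w but w + n stays w+n.
Any finite left addend is absorbed by w on the right: 8 + w = w.
Result = w

w


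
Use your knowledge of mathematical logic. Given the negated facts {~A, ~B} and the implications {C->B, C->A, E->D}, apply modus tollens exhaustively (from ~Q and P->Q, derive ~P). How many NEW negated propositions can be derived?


Initial negated facts: {~A, ~B}
Apply modus tollens to closure:
  ~B and C->B  =>  ~C
Final negated: {~A, ~B, ~C}
New negations: {~C}
Count = 1

1


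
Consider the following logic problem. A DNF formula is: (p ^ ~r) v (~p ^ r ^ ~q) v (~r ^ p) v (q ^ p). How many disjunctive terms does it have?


A DNF formula is a disjunction of terms (conjunctions).
Terms are separated by v.
Counting the disjuncts: 4 terms.

4


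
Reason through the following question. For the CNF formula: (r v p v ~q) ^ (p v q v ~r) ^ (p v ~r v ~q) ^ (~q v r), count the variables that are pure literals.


Check each variable for pure literal status:
p: pure positive
q: mixed (not pure)
r: mixed (not pure)
Pure literal count = 1

1


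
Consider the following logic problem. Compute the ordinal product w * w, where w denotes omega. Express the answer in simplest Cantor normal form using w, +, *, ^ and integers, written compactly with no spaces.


Compute w * w.
Ordinal * is associative and left-distributive over +, but NOT commutative; for finite n>1, n*w = w but w*n stays w*n.
w * w = w^2 by definition.
Result = w^2

w^2


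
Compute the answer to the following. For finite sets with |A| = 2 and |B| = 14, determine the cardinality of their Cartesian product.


The Cartesian product A x B contains all ordered pairs (a, b).
|A x B| = |A| * |B| = 2 * 14 = 28

28


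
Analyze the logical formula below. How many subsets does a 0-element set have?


The power set of a set with n elements has 2^n elements.
|P(S)| = 2^0 = 1

1


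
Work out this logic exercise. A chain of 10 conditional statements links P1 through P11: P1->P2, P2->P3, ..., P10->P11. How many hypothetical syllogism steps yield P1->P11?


With 10 implications in a chain connecting 11 propositions:
P1->P2, P2->P3, ..., P10->P11
Steps needed = (number of implications) - 1 = 10 - 1 = 9

9


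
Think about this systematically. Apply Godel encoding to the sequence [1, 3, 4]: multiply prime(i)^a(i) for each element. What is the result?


Encode each element as an exponent of the corresponding prime:
  2^1 = 2
  3^3 = 27
  5^4 = 625
Product = 2 * 27 * 625 = 33750

33750


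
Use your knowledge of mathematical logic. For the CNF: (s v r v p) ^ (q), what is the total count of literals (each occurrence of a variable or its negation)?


Counting literals in each clause:
Clause 1: 3 literal(s)
Clause 2: 1 literal(s)
Total = 4

4


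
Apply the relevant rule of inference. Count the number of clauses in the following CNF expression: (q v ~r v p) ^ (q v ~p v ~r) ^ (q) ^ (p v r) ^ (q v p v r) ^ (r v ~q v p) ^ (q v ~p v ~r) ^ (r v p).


A CNF formula is a conjunction of clauses.
Clauses are separated by ^.
Counting the conjuncts: 8 clauses.

8


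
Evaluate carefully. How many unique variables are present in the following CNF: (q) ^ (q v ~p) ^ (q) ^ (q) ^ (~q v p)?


Identify each variable that appears in the formula.
Variables found: p, q
Count = 2

2


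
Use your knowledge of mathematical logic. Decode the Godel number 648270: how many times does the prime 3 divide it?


Factorize 648270 by dividing by 3 repeatedly.
Division steps: 3 divides 648270 exactly 3 time(s).
Exponent of 3 = 3

3


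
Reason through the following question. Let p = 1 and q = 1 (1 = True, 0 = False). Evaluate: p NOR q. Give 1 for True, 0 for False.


p = 1, q = 1
Operation: p NOR q
Evaluate: 1 NOR 1 = 0

0


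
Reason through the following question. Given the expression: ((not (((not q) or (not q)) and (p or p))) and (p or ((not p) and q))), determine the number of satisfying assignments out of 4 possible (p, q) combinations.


Check all 4 assignments:
p=0, q=0: 0
p=0, q=1: 1
p=1, q=0: 0
p=1, q=1: 1
Count of True = 2

2


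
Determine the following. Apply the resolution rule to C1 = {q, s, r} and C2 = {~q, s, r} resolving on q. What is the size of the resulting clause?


Remove q from C1 and ~q from C2.
C1 remainder: {s, r}
C2 remainder: {s, r}
Union (resolvent): {r, s}
Resolvent has 2 literal(s).

2


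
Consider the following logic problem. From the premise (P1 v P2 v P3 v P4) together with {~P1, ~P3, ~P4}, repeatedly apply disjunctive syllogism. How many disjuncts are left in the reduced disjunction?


Original disjuncts (4): P1, P2, P3, P4
Negated (eliminate): ~P1, ~P3, ~P4
Remaining disjuncts: P2
Count = 4 - 3 = 1

1


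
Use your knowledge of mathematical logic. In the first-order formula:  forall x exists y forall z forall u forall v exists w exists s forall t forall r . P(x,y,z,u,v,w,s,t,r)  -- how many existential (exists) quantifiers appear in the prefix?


Quantifier prefix: forall x exists y forall z forall u forall v exists w exists s forall t forall r
Mark each quantifier type:
  U E U U U E E U U
Universal count = 6, Existential count = 3
Asked for existential (exists) quantifiers: 3

3


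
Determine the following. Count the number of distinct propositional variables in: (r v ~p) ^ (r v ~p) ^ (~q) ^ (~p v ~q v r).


Identify each variable that appears in the formula.
Variables found: p, q, r
Count = 3

3


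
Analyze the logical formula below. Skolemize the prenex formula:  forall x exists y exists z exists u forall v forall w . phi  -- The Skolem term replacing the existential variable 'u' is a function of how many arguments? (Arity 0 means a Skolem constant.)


Quantifier prefix: forall x exists y exists z exists u forall v forall w
'u' is existentially quantified at position 4.
Universal variables preceding it: x
Skolem function arity = 1

1


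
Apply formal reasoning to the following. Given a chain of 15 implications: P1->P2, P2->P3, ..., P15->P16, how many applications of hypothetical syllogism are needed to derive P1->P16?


With 15 implications in a chain connecting 16 propositions:
P1->P2, P2->P3, ..., P15->P16
Steps needed = (number of implications) - 1 = 15 - 1 = 14

14


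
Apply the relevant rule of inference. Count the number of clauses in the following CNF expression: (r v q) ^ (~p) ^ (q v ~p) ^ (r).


A CNF formula is a conjunction of clauses.
Clauses are separated by ^.
Counting the conjuncts: 4 clauses.

4


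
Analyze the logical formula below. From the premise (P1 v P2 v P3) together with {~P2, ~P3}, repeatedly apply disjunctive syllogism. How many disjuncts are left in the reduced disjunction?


Original disjuncts (3): P1, P2, P3
Negated (eliminate): ~P2, ~P3
Remaining disjuncts: P1
Count = 3 - 2 = 1

1


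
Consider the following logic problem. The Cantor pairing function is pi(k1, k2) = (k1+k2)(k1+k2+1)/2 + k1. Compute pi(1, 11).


k1 + k2 = 12
(k1+k2)(k1+k2+1)/2 = 12 * 13 / 2 = 78
pi = 78 + 1 = 79

79


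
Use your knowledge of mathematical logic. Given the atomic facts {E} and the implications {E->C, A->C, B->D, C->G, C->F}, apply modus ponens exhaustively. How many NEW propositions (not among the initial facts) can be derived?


Initial facts: {E}
Apply modus ponens to closure:
  E and E->C  =>  C
  C and C->G  =>  G
  C and C->F  =>  F
Final known: {C, E, F, G}
New propositions: {C, F, G}
Count = 3

3


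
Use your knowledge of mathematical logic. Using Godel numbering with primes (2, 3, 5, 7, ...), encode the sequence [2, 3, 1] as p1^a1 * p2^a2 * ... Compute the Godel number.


Encode each element as an exponent of the corresponding prime:
  2^2 = 4
  3^3 = 27
  5^1 = 5
Product = 4 * 27 * 5 = 540

540


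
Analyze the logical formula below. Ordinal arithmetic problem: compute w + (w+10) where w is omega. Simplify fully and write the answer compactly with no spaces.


Compute w + (w+10).
Ordinal + is associative but NOT commutative; for finite n>0, n + w = w but w + n stays w+n.
w + (w+10) = (w+w) + 10 = w*2+10.
Result = w*2+10

w*2+10


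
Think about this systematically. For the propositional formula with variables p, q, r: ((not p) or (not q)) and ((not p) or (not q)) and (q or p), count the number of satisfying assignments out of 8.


Evaluate all 8 assignments for p, q, r:
p=0, q=0, r=0: 0
p=0, q=0, r=1: 0
p=0, q=1, r=0: 1
p=0, q=1, r=1: 1
p=1, q=0, r=0: 1
p=1, q=0, r=1: 1
p=1, q=1, r=0: 0
p=1, q=1, r=1: 0
Satisfying count = 4

4


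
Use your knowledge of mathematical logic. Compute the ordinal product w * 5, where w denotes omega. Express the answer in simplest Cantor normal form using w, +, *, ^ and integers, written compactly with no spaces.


Compute w * 5.
Ordinal * is associative and left-distributive over +, but NOT commutative; for finite n>1, n*w = w but w*n stays w*n.
w * 5 means 5 copies of w concatenated: w*5.
Result = w*5

w*5


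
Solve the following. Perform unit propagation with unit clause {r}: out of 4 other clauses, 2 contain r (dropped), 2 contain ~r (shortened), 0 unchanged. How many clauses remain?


Satisfied (removed): 2
Shortened (remain): 2
Unchanged (remain): 0
Remaining = 2 + 0 = 2

2


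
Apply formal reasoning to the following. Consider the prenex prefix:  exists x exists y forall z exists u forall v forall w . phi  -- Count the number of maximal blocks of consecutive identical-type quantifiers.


Quantifier-type sequence: E E A E A A  (A=forall, E=exists)
Group into maximal same-type runs:
  Ex2 | Ax1 | Ex1 | Ax2
Number of blocks = 4

4


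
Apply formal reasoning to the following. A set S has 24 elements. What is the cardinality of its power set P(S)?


The power set of a set with n elements has 2^n elements.
|P(S)| = 2^24 = 16777216

16777216


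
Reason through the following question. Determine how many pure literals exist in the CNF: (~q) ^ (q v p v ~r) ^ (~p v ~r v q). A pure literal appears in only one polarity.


Check each variable for pure literal status:
p: mixed (not pure)
q: mixed (not pure)
r: pure negative
Pure literal count = 1

1


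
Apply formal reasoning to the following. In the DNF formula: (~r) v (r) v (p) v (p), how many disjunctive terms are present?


A DNF formula is a disjunction of terms (conjunctions).
Terms are separated by v.
Counting the disjuncts: 4 terms.

4


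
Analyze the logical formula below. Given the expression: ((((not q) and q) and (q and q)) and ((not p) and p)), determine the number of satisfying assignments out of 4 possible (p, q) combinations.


Check all 4 assignments:
p=0, q=0: 0
p=0, q=1: 0
p=1, q=0: 0
p=1, q=1: 0
Count of True = 0

0


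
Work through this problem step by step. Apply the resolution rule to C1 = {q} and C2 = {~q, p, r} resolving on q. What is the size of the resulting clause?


Remove q from C1 and ~q from C2.
C1 remainder: {}
C2 remainder: {p, r}
Union (resolvent): {p, r}
Resolvent has 2 literal(s).

2


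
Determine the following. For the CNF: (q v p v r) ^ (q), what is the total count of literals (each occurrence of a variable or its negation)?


Counting literals in each clause:
Clause 1: 3 literal(s)
Clause 2: 1 literal(s)
Total = 4

4


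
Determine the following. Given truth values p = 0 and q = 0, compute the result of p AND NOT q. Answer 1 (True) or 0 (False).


p = 0, q = 0
Operation: p AND NOT q
Evaluate: 0 AND NOT 0 = 0

0


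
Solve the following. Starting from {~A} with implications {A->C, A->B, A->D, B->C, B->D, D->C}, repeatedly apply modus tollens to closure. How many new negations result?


Initial negated facts: {~A}
Apply modus tollens to closure:
  (no implication fires)
Final negated: {~A}
New negations: {(none)}
Count = 0

0


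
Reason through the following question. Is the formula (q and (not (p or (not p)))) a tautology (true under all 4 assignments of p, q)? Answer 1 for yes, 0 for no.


Check all 4 assignments:
p=0, q=0: 0
p=0, q=1: 0
p=1, q=0: 0
p=1, q=1: 0
Satisfying count = 0/4.
Tautology iff count = 4: no.

0


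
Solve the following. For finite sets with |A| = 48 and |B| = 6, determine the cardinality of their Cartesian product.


The Cartesian product A x B contains all ordered pairs (a, b).
|A x B| = |A| * |B| = 48 * 6 = 288

288


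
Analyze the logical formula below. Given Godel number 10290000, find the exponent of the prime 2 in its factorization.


Factorize 10290000 by dividing by 2 repeatedly.
Division steps: 2 divides 10290000 exactly 4 time(s).
Exponent of 2 = 4

4


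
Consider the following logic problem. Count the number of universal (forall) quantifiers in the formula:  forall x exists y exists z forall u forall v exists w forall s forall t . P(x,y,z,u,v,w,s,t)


Quantifier prefix: forall x exists y exists z forall u forall v exists w forall s forall t
Mark each quantifier type:
  U E E U U E U U
Universal count = 5, Existential count = 3
Asked for universal (forall) quantifiers: 5

5


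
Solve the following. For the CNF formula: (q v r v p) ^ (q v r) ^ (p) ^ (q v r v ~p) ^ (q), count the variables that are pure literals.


Check each variable for pure literal status:
p: mixed (not pure)
q: pure positive
r: pure positive
Pure literal count = 2

2


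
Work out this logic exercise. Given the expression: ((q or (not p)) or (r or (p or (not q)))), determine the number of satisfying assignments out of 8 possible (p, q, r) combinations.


Check all 8 assignments:
p=0, q=0, r=0: 1
p=0, q=0, r=1: 1
p=0, q=1, r=0: 1
p=0, q=1, r=1: 1
p=1, q=0, r=0: 1
p=1, q=0, r=1: 1
p=1, q=1, r=0: 1
p=1, q=1, r=1: 1
Count of True = 8

8


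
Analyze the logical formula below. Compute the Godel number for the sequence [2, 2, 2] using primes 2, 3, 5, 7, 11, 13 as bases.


Encode each element as an exponent of the corresponding prime:
  2^2 = 4
  3^2 = 9
  5^2 = 25
Product = 4 * 9 * 25 = 900

900


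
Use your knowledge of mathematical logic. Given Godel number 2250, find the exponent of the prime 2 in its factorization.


Factorize 2250 by dividing by 2 repeatedly.
Division steps: 2 divides 2250 exactly 1 time(s).
Exponent of 2 = 1

1


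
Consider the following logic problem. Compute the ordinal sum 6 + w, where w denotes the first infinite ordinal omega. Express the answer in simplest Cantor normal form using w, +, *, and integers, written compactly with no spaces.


Compute 6 + w.
Ordinal + is associative but NOT commutative; for finite n>0, n + w = w but w + n stays w+n.
Any finite left addend is absorbed by w on the right: 6 + w = w.
Result = w

w


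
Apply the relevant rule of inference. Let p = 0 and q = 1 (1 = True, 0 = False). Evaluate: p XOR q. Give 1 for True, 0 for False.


p = 0, q = 1
Operation: p XOR q
Evaluate: 0 XOR 1 = 1

1


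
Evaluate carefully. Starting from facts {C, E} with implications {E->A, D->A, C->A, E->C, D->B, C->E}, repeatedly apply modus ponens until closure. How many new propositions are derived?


Initial facts: {C, E}
Apply modus ponens to closure:
  E and E->A  =>  A
Final known: {A, C, E}
New propositions: {A}
Count = 1

1
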